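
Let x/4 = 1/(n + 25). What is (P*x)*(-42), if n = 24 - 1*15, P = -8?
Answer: 672/17 ≈ 39.529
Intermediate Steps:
n = 9 (n = 24 - 15 = 9)
x = 2/17 (x = 4/(9 + 25) = 4/34 = 4*(1/34) = 2/17 ≈ 0.11765)
(P*x)*(-42) = -8*2/17*(-42) = -16/17*(-42) = 672/17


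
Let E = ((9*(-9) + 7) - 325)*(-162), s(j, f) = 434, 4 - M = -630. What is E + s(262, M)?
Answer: 65072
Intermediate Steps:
M = 634 (M = 4 - 1*(-630) = 4 + 630 = 634)
E = 64638 (E = ((-81 + 7) - 325)*(-162) = (-74 - 325)*(-162) = -399*(-162) = 64638)
E + s(262, M) = 64638 + 434 = 65072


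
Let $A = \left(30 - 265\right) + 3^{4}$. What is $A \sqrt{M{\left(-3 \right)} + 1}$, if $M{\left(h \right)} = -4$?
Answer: $- 154 i \sqrt{3} \approx - 266.74 i$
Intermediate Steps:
$A = -154$ ($A = -235 + 81 = -154$)
$A \sqrt{M{\left(-3 \right)} + 1} = - 154 \sqrt{-4 + 1} = - 154 \sqrt{-3} = - 154 i \sqrt{3}$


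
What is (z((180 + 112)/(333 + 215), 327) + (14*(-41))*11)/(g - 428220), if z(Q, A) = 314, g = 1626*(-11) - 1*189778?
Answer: 1500/158971 ≈ 0.0094357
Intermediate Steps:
g = -207664 (g = -17886 - 189778 = -207664)
(z((180 + 112)/(333 + 215), 327) + (14*(-41))*11)/(g - 428220) = (314 + (14*(-41))*11)/(-207664 - 428220) = (314 - 574*11)/(-635884) = (314 - 6314)*(-1/635884) = -6000*(-1/635884) = 1500/158971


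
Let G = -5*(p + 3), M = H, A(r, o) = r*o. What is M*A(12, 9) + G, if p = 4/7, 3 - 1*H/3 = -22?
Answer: 56575/7 ≈ 8082.1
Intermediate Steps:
A(r, o) = o*r
H = 75 (H = 9 - 3*(-22) = 9 + 66 = 75)
M = 75
p = 4/7 (p = 4*(⅐) = 4/7 ≈ 0.57143)
G = -125/7 (G = -5*(4/7 + 3) = -5*25/7 = -125/7 ≈ -17.857)
M*A(12, 9) + G = 75*(9*12) - 125/7 = 75*108 - 125/7 = 8100 - 125/7 = 56575/7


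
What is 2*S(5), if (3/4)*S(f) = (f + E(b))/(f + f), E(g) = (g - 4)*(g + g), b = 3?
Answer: -4/15 ≈ -0.26667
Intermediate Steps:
E(g) = 2*g*(-4 + g) (E(g) = (-4 + g)*(2*g) = 2*g*(-4 + g))
S(f) = 2*(-6 + f)/(3*f) (S(f) = 4*((f + 2*3*(-4 + 3))/(f + f))/3 = 4*((f + 2*3*(-1))/((2*f)))/3 = 4*((f - 6)*(1/(2*f)))/3 = 4*((-6 + f)*(1/(2*f)))/3 = 4*((-6 + f)/(2*f))/3 = 2*(-6 + f)/(3*f))
2*S(5) = 2*(⅔ - 4/5) = 2*(⅔ - 4*⅕) = 2*(⅔ - ⅘) = 2*(-2/15) = -4/15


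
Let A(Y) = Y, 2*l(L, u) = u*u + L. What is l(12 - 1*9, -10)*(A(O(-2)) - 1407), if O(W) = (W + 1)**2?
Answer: -72409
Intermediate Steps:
O(W) = (1 + W)**2
l(L, u) = L/2 + u**2/2 (l(L, u) = (u*u + L)/2 = (u**2 + L)/2 = (L + u**2)/2 = L/2 + u**2/2)
l(12 - 1*9, -10)*(A(O(-2)) - 1407) = ((12 - 1*9)/2 + (1/2)*(-10)**2)*((1 - 2)**2 - 1407) = ((12 - 9)/2 + (1/2)*100)*((-1)**2 - 1407) = ((1/2)*3 + 50)*(1 - 1407) = (3/2 + 50)*(-1406) = (103/2)*(-1406) = -72409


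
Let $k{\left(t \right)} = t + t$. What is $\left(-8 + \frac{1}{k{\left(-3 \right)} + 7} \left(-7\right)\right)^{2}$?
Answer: $225$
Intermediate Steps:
$k{\left(t \right)} = 2 t$
$\left(-8 + \frac{1}{k{\left(-3 \right)} + 7} \left(-7\right)\right)^{2} = \left(-8 + \frac{1}{2 \left(-3\right) + 7} \left(-7\right)\right)^{2} = \left(-8 + \frac{1}{-6 + 7} \left(-7\right)\right)^{2} = \left(-8 + 1^{-1} \left(-7\right)\right)^{2} = \left(-8 + 1 \left(-7\right)\right)^{2} = \left(-8 - 7\right)^{2} = \left(-15\right)^{2} = 225$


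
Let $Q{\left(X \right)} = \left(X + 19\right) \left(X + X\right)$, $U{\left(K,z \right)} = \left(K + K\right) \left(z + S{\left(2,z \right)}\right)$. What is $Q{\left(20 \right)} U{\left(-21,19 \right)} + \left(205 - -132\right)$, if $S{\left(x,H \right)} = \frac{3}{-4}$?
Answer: $-1195403$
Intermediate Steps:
$S{\left(x,H \right)} = - \frac{3}{4}$ ($S{\left(x,H \right)} = 3 \left(- \frac{1}{4}\right) = - \frac{3}{4}$)
$U{\left(K,z \right)} = 2 K \left(- \frac{3}{4} + z\right)$ ($U{\left(K,z \right)} = \left(K + K\right) \left(z - \frac{3}{4}\right) = 2 K \left(- \frac{3}{4} + z\right)$)
$Q{\left(X \right)} = 2 X \left(19 + X\right)$ ($Q{\left(X \right)} = \left(19 + X\right) 2 X = 2 X \left(19 + X\right)$)
$Q{\left(20 \right)} U{\left(-21,19 \right)} + \left(205 - -132\right) = 2 \cdot 20 \left(19 + 20\right) \frac{1}{2} \left(-21\right) \left(-3 + 4 \cdot 19\right) + \left(205 - -132\right) = 2 \cdot 20 \cdot 39 \cdot \frac{1}{2} \left(-21\right) \left(-3 + 76\right) + \left(205 + 132\right) = 1560 \cdot \frac{1}{2} \left(-21\right) 73 + 337 = 1560 \left(- \frac{1533}{2}\right) + 337 = -1195740 + 337 = -1195403$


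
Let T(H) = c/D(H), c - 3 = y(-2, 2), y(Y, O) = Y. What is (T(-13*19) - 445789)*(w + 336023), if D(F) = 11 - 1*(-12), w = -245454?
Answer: -928617180074/23 ≈ -4.0375e+10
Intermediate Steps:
D(F) = 23 (D(F) = 11 + 12 = 23)
c = 1 (c = 3 - 2 = 1)
T(H) = 1/23
(T(-13*19) - 445789)*(w + 336023) = (1/23 - 445789)*(-245454 + 336023) = -10253146/23*90569 = -928617180074/23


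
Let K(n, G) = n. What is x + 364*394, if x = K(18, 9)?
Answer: 143434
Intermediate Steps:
x = 18
x + 364*394 = 18 + 364*394 = 18 + 143416 = 143434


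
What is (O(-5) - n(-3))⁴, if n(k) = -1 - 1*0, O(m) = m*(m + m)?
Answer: 6765201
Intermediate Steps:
O(m) = 2*m² (O(m) = m*(2*m) = 2*m²)
n(k) = -1 (n(k) = -1 + 0 = -1)
(O(-5) - n(-3))⁴ = (2*(-5)² - 1*(-1))⁴ = (2*25 + 1)⁴ = (50 + 1)⁴ = 51⁴ = 6765201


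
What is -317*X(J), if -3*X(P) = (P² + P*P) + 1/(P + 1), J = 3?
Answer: 23141/12 ≈ 1928.4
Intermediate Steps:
X(P) = -2*P²/3 - 1/(3*(1 + P)) (X(P) = -((P² + P*P) + 1/(P + 1))/3 = -((P² + P²) + 1/(1 + P))/3 = -(2*P² + 1/(1 + P))/3 = -(1/(1 + P) + 2*P²)/3 = -2*P²/3 - 1/(3*(1 + P)))
-317*X(J) = -317*(-1 - 2*3² - 2*3³)/(3*(1 + 3)) = -317*(-1 - 2*9 - 2*27)/(3*4) = -317*(-1 - 18 - 54)/(3*4) = -317*(-73)/(3*4) = -317*(-73/12) = 23141/12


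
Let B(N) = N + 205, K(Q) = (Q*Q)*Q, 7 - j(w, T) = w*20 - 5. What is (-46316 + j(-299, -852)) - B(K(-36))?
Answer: 6127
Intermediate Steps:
j(w, T) = 12 - 20*w (j(w, T) = 7 - (w*20 - 5) = 7 - (20*w - 5) = 7 - (-5 + 20*w) = 7 + (5 - 20*w) = 12 - 20*w)
K(Q) = Q**3 (K(Q) = Q**2*Q = Q**3)
B(N) = 205 + N
(-46316 + j(-299, -852)) - B(K(-36)) = (-46316 + (12 - 20*(-299))) - (205 + (-36)**3) = (-46316 + (12 + 5980)) - (205 - 46656) = (-46316 + 5992) - 1*(-46451) = -40324 + 46451 = 6127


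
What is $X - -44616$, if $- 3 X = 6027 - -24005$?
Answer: $\frac{103816}{3} \approx 34605.0$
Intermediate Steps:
$X = - \frac{30032}{3}$ ($X = - \frac{6027 - -24005}{3} = - \frac{6027 + 24005}{3} = \left(- \frac{1}{3}\right) 30032 = - \frac{30032}{3} \approx -10011.0$)
$X - -44616 = - \frac{30032}{3} - -44616 = - \frac{30032}{3} + 44616 = \frac{103816}{3}$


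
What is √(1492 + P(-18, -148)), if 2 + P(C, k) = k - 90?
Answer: 2*√313 ≈ 35.384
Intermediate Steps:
P(C, k) = -92 + k (P(C, k) = -2 + (k - 90) = -2 + (-90 + k) = -92 + k)
√(1492 + P(-18, -148)) = √(1492 + (-92 - 148)) = √(1492 - 240) = √1252 = 2*√313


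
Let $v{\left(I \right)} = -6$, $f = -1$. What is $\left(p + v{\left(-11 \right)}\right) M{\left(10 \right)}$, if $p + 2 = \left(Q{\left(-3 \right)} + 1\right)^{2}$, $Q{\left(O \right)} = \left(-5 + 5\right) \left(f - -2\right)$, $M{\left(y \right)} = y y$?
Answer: $-700$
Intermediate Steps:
$M{\left(y \right)} = y^{2}$
$Q{\left(O \right)} = 0$ ($Q{\left(O \right)} = \left(-5 + 5\right) \left(-1 - -2\right) = 0 \left(-1 + 2\right) = 0 \cdot 1 = 0$)
$p = -1$ ($p = -2 + \left(0 + 1\right)^{2} = -2 + 1^{2} = -2 + 1 = -1$)
$\left(p + v{\left(-11 \right)}\right) M{\left(10 \right)} = \left(-1 - 6\right) 10^{2} = \left(-7\right) 100 = -700$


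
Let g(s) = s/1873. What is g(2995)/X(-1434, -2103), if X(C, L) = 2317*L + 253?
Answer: -2995/9126001454 ≈ -3.2818e-7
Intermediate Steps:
g(s) = s/1873 (g(s) = s*(1/1873) = s/1873)
X(C, L) = 253 + 2317*L
g(2995)/X(-1434, -2103) = ((1/1873)*2995)/(253 + 2317*(-2103)) = 2995/(1873*(253 - 4872651)) = (2995/1873)/(-4872398) = (2995/1873)*(-1/4872398) = -2995/9126001454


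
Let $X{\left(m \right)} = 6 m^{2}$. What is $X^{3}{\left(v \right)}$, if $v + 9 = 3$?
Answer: $10077696$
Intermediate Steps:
$v = -6$ ($v = -9 + 3 = -6$)
$X^{3}{\left(v \right)} = \left(6 \left(-6\right)^{2}\right)^{3} = \left(6 \cdot 36\right)^{3} = 216^{3} = 10077696$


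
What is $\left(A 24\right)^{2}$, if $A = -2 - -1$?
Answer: $576$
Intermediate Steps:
$A = -1$ ($A = -2 + 1 = -1$)
$\left(A 24\right)^{2} = \left(\left(-1\right) 24\right)^{2} = \left(-24\right)^{2} = 576$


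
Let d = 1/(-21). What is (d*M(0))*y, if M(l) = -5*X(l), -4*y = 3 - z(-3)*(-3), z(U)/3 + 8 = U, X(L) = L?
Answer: 0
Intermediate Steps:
z(U) = -24 + 3*U
d = -1/21 ≈ -0.047619
y = 24 (y = -(3 - (-24 + 3*(-3))*(-3))/4 = -(3 - (-24 - 9)*(-3))/4 = -(3 - (-33)*(-3))/4 = -(3 - 1*99)/4 = -(3 - 99)/4 = -1/4*(-96) = 24)
M(l) = -5*l
(d*M(0))*y = -(-5)*0/21*24 = -1/21*0*24 = 0*24 = 0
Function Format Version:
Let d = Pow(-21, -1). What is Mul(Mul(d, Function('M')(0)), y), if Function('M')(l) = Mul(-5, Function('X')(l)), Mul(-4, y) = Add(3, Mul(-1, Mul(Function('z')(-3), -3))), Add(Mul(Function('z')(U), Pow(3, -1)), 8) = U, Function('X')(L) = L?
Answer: 0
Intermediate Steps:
Function('z')(U) = Add(-24, Mul(3, U))
d = Rational(-1, 21) ≈ -0.047619
y = 24 (y = Mul(Rational(-1, 4), Add(3, Mul(-1, Mul(Add(-24, Mul(3, -3)), -3)))) = Mul(Rational(-1, 4), Add(3, Mul(-1, Mul(Add(-24, -9), -3)))) = Mul(Rational(-1, 4), Add(3, Mul(-1, Mul(-33, -3)))) = Mul(Rational(-1, 4), Add(3, Mul(-1, 99))) = Mul(Rational(-1, 4), Add(3, -99)) = Mul(Rational(-1, 4), -96) = 24)
Function('M')(l) = Mul(-5, l)
Mul(Mul(d, Function('M')(0)), y) = Mul(Mul(Rational(-1, 21), Mul(-5, 0)), 24) = Mul(Mul(Rational(-1, 21), 0), 24) = Mul(0, 24) = 0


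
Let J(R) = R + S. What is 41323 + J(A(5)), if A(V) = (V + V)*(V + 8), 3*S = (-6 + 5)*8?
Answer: 124351/3 ≈ 41450.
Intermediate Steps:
S = -8/3 (S = ((-6 + 5)*8)/3 = (-1*8)/3 = (⅓)*(-8) = -8/3 ≈ -2.6667)
A(V) = 2*V*(8 + V) (A(V) = (2*V)*(8 + V) = 2*V*(8 + V))
J(R) = -8/3 + R (J(R) = R - 8/3 = -8/3 + R)
41323 + J(A(5)) = 41323 + (-8/3 + 2*5*(8 + 5)) = 41323 + (-8/3 + 2*5*13) = 41323 + (-8/3 + 130) = 41323 + 382/3 = 124351/3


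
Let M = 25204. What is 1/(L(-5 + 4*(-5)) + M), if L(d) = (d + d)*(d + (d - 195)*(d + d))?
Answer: -1/523546 ≈ -1.9101e-6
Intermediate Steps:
L(d) = 2*d*(d + 2*d*(-195 + d)) (L(d) = (2*d)*(d + (-195 + d)*(2*d)) = (2*d)*(d + 2*d*(-195 + d)) = 2*d*(d + 2*d*(-195 + d)))
1/(L(-5 + 4*(-5)) + M) = 1/((-5 + 4*(-5))²*(-778 + 4*(-5 + 4*(-5))) + 25204) = 1/((-5 - 20)²*(-778 + 4*(-5 - 20)) + 25204) = 1/((-25)²*(-778 + 4*(-25)) + 25204) = 1/(625*(-778 - 100) + 25204) = 1/(625*(-878) + 25204) = 1/(-548750 + 25204) = 1/(-523546) = -1/523546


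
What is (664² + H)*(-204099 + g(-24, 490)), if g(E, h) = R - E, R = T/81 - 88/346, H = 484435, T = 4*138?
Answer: -882028915343411/4671 ≈ -1.8883e+11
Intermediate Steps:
T = 552
R = 30644/4671 (R = 552/81 - 88/346 = 552*(1/81) - 88*1/346 = 184/27 - 44/173 = 30644/4671 ≈ 6.5605)
g(E, h) = 30644/4671 - E
(664² + H)*(-204099 + g(-24, 490)) = (664² + 484435)*(-204099 + (30644/4671 - 1*(-24))) = (440896 + 484435)*(-204099 + (30644/4671 + 24)) = 925331*(-204099 + 142748/4671) = 925331*(-953203681/4671) = -882028915343411/4671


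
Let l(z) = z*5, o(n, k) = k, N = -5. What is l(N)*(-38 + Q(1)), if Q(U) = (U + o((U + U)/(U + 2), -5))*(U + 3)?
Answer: 1350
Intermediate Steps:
l(z) = 5*z
Q(U) = (-5 + U)*(3 + U) (Q(U) = (U - 5)*(U + 3) = (-5 + U)*(3 + U))
l(N)*(-38 + Q(1)) = (5*(-5))*(-38 + (-15 + 1² - 2*1)) = -25*(-38 + (-15 + 1 - 2)) = -25*(-38 - 16) = -25*(-54) = 1350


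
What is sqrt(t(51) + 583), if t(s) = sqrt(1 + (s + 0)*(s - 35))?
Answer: sqrt(583 + sqrt(817)) ≈ 24.730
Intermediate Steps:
t(s) = sqrt(1 + s*(-35 + s))
sqrt(t(51) + 583) = sqrt(sqrt(1 + 51**2 - 35*51) + 583) = sqrt(sqrt(1 + 2601 - 1785) + 583) = sqrt(sqrt(817) + 583) = sqrt(583 + sqrt(817))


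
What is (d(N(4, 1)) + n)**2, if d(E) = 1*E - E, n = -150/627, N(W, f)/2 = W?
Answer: 2500/43681 ≈ 0.057233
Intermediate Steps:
N(W, f) = 2*W
n = -50/209 (n = -150*1/627 = -50/209 ≈ -0.23923)
d(E) = 0 (d(E) = E - E = 0)
(d(N(4, 1)) + n)**2 = (0 - 50/209)**2 = (-50/209)**2 = 2500/43681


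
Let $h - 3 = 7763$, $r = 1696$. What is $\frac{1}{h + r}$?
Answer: $\frac{1}{9462} \approx 0.00010569$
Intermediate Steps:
$h = 7766$ ($h = 3 + 7763 = 7766$)
$\frac{1}{h + r} = \frac{1}{7766 + 1696} = \frac{1}{9462}$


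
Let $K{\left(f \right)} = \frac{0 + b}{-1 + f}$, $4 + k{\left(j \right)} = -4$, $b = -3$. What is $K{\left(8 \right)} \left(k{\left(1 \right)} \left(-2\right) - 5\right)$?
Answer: $- \frac{33}{7} \approx -4.7143$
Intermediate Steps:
$k{\left(j \right)} = -8$ ($k{\left(j \right)} = -4 - 4 = -8$)
$K{\left(f \right)} = - \frac{3}{-1 + f}$ ($K{\left(f \right)} = \frac{0 - 3}{-1 + f} = - \frac{3}{-1 + f}$)
$K{\left(8 \right)} \left(k{\left(1 \right)} \left(-2\right) - 5\right) = - \frac{3}{-1 + 8} \left(\left(-8\right) \left(-2\right) - 5\right) = - \frac{3}{7} \left(16 - 5\right) = \left(-3\right) \frac{1}{7} \cdot 11 = \left(- \frac{3}{7}\right) 11 = - \frac{33}{7}$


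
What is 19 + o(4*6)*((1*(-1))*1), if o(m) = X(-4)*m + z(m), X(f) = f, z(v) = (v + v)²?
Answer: -2189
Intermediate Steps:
z(v) = 4*v² (z(v) = (2*v)² = 4*v²)
o(m) = -4*m + 4*m²
19 + o(4*6)*((1*(-1))*1) = 19 + (4*(4*6)*(-1 + 4*6))*((1*(-1))*1) = 19 + (4*24*(-1 + 24))*(-1*1) = 19 + (4*24*23)*(-1) = 19 + 2208*(-1) = 19 - 2208 = -2189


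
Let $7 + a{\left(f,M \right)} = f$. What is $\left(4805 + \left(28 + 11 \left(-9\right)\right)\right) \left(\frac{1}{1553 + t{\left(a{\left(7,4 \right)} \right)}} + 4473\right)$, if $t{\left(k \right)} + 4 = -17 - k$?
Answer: $\frac{16220191779}{766} \approx 2.1175 \cdot 10^{7}$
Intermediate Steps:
$a{\left(f,M \right)} = -7 + f$
$t{\left(k \right)} = -21 - k$ ($t{\left(k \right)} = -4 - \left(17 + k\right) = -21 - k$)
$\left(4805 + \left(28 + 11 \left(-9\right)\right)\right) \left(\frac{1}{1553 + t{\left(a{\left(7,4 \right)} \right)}} + 4473\right) = \left(4805 + \left(28 + 11 \left(-9\right)\right)\right) \left(\frac{1}{1553 - 21} + 4473\right) = \left(4805 + \left(28 - 99\right)\right) \left(\frac{1}{1553 - 21} + 4473\right) = \left(4805 - 71\right) \left(\frac{1}{1553 + \left(-21 + 0\right)} + 4473\right) = 4734 \left(\frac{1}{1553 - 21} + 4473\right) = 4734 \left(\frac{1}{1532} + 4473\right) = 4734 \cdot \frac{6852637}{1532} = \frac{16220191779}{766}$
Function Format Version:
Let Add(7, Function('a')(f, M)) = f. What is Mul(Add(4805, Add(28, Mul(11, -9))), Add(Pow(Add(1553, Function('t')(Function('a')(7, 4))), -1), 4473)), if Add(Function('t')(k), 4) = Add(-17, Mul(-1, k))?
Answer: Rational(16220191779, 766) ≈ 2.1175e+7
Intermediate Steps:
Function('a')(f, M) = Add(-7, f)
Function('t')(k) = Add(-21, Mul(-1, k)) (Function('t')(k) = Add(-4, Add(-17, Mul(-1, k))) = Add(-21, Mul(-1, k)))
Mul(Add(4805, Add(28, Mul(11, -9))), Add(Pow(Add(1553, Function('t')(Function('a')(7, 4))), -1), 4473)) = Mul(Add(4805, Add(28, Mul(11, -9))), Add(Pow(Add(1553, Add(-21, Mul(-1, Add(-7, 7)))), -1), 4473)) = Mul(Add(4805, Add(28, -99)), Add(Pow(Add(1553, Add(-21, Mul(-1, 0))), -1), 4473)) = Mul(Add(4805, -71), Add(Pow(Add(1553, Add(-21, 0)), -1), 4473)) = Mul(4734, Add(Pow(Add(1553, -21), -1), 4473)) = Mul(4734, Add(Pow(1532, -1), 4473)) = Mul(4734, Add(Rational(1, 1532), 4473)) = Mul(4734, Rational(6852637, 1532)) = Rational(16220191779, 766)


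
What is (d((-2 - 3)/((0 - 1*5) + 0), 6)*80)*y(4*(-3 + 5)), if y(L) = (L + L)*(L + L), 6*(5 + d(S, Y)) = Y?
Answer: -81920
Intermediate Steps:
d(S, Y) = -5 + Y/6
y(L) = 4*L² (y(L) = (2*L)*(2*L) = 4*L²)
(d((-2 - 3)/((0 - 1*5) + 0), 6)*80)*y(4*(-3 + 5)) = ((-5 + (⅙)*6)*80)*(4*(4*(-3 + 5))²) = ((-5 + 1)*80)*(4*(4*2)²) = (-4*80)*(4*8²) = -1280*64 = -320*256 = -81920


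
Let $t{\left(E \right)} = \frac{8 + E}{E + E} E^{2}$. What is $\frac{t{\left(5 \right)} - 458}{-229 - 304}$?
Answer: $\frac{851}{1066} \approx 0.79831$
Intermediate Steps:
$t{\left(E \right)} = \frac{E \left(8 + E\right)}{2}$ ($t{\left(E \right)} = \frac{8 + E}{2 E} E^{2} = \frac{E \left(8 + E\right)}{2}$)
$\frac{t{\left(5 \right)} - 458}{-229 - 304} = \frac{\frac{1}{2} \cdot 5 \left(8 + 5\right) - 458}{-229 - 304} = \frac{\frac{1}{2} \cdot 5 \cdot 13 - 458}{-533} = \left(\frac{65}{2} - 458\right) \left(- \frac{1}{533}\right) = \left(- \frac{851}{2}\right) \left(- \frac{1}{533}\right) = \frac{851}{1066}$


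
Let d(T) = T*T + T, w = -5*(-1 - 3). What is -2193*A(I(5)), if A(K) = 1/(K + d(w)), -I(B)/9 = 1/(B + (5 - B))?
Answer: -215/41 ≈ -5.2439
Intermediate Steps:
w = 20 (w = -5*(-4) = 20)
I(B) = -9/5 (I(B) = -9/(B + (5 - B)) = -9/5)
d(T) = T + T**2 (d(T) = T**2 + T = T + T**2)
A(K) = 1/(420 + K) (A(K) = 1/(K + 20*(1 + 20)) = 1/(K + 20*21) = 1/(K + 420) = 1/(420 + K))
-2193*A(I(5)) = -2193/(420 - 9/5) = -2193/2091/5 = -2193*5/2091 = -215/41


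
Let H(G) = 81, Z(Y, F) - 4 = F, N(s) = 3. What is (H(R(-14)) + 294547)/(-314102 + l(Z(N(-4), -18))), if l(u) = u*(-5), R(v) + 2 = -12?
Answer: -73657/78508 ≈ -0.93821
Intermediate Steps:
Z(Y, F) = 4 + F
R(v) = -14 (R(v) = -2 - 12 = -14)
l(u) = -5*u
(H(R(-14)) + 294547)/(-314102 + l(Z(N(-4), -18))) = (81 + 294547)/(-314102 - 5*(4 - 18)) = 294628/(-314102 - 5*(-14)) = 294628/(-314102 + 70) = 294628/(-314032) = 294628*(-1/314032) = -73657/78508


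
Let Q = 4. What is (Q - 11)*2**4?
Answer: -112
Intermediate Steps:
(Q - 11)*2**4 = (4 - 11)*2**4 = -7*16 = -112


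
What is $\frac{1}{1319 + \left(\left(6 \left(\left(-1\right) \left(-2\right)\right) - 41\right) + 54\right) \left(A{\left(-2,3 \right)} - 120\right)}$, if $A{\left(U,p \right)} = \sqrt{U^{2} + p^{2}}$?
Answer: $- \frac{1681}{2817636} - \frac{25 \sqrt{13}}{2817636} \approx -0.00062859$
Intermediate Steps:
$\frac{1}{1319 + \left(\left(6 \left(\left(-1\right) \left(-2\right)\right) - 41\right) + 54\right) \left(A{\left(-2,3 \right)} - 120\right)} = \frac{1}{1319 + \left(\left(6 \left(\left(-1\right) \left(-2\right)\right) - 41\right) + 54\right) \left(\sqrt{\left(-2\right)^{2} + 3^{2}} - 120\right)} = \frac{1}{1319 + \left(\left(6 \cdot 2 - 41\right) + 54\right) \left(\sqrt{4 + 9} - 120\right)} = \frac{1}{1319 + \left(\left(12 - 41\right) + 54\right) \left(\sqrt{13} - 120\right)} = \frac{1}{1319 + \left(-29 + 54\right) \left(-120 + \sqrt{13}\right)} = \frac{1}{1319 + 25 \left(-120 + \sqrt{13}\right)} = \frac{1}{1319 - \left(3000 - 25 \sqrt{13}\right)} = \frac{1}{-1681 + 25 \sqrt{13}}$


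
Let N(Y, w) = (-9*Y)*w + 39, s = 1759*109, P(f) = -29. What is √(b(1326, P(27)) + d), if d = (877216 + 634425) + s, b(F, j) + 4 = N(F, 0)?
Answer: √1703407 ≈ 1305.1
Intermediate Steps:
s = 191731
N(Y, w) = 39 - 9*Y*w (N(Y, w) = -9*Y*w + 39 = 39 - 9*Y*w)
b(F, j) = 35 (b(F, j) = -4 + (39 - 9*F*0) = -4 + (39 + 0) = -4 + 39 = 35)
d = 1703372 (d = (877216 + 634425) + 191731 = 1511641 + 191731 = 1703372)
√(b(1326, P(27)) + d) = √(35 + 1703372) = √1703407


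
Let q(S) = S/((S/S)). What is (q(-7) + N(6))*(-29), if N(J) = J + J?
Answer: -145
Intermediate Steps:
q(S) = S (q(S) = S/1 = S*1 = S)
N(J) = 2*J
(q(-7) + N(6))*(-29) = (-7 + 2*6)*(-29) = (-7 + 12)*(-29) = 5*(-29) = -145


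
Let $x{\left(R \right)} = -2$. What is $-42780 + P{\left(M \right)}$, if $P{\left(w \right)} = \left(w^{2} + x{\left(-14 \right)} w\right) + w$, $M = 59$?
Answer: $-39358$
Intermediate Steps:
$P{\left(w \right)} = w^{2} - w$ ($P{\left(w \right)} = \left(w^{2} - 2 w\right) + w = w^{2} - w$)
$-42780 + P{\left(M \right)} = -42780 + 59 \left(-1 + 59\right) = -42780 + 59 \cdot 58 = -42780 + 3422 = -39358$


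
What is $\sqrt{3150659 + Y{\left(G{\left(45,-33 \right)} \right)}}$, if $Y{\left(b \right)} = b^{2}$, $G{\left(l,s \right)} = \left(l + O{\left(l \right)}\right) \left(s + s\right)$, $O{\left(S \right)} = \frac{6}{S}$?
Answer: $\frac{\sqrt{300597711}}{5} \approx 3467.6$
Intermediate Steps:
$G{\left(l,s \right)} = 2 s \left(l + \frac{6}{l}\right)$ ($G{\left(l,s \right)} = \left(l + \frac{6}{l}\right) \left(s + s\right) = \left(l + \frac{6}{l}\right) 2 s = 2 s \left(l + \frac{6}{l}\right)$)
$\sqrt{3150659 + Y{\left(G{\left(45,-33 \right)} \right)}} = \sqrt{3150659 + \left(2 \left(-33\right) \frac{1}{45} \left(6 + 45^{2}\right)\right)^{2}} = \sqrt{3150659 + \left(2 \left(-33\right) \frac{1}{45} \left(6 + 2025\right)\right)^{2}} = \sqrt{3150659 + \left(2 \left(-33\right) \frac{1}{45} \cdot 2031\right)^{2}} = \sqrt{3150659 + \left(- \frac{14894}{5}\right)^{2}} = \sqrt{3150659 + \frac{221831236}{25}} = \sqrt{\frac{300597711}{25}} = \frac{\sqrt{300597711}}{5}$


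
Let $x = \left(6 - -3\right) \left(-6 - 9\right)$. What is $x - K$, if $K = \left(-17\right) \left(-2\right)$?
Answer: $-169$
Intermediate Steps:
$x = -135$ ($x = \left(6 + 3\right) \left(-15\right) = 9 \left(-15\right) = -135$)
$K = 34$
$x - K = -135 - 34 = -169$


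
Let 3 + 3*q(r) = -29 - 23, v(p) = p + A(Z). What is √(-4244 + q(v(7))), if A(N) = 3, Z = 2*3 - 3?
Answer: I*√38361/3 ≈ 65.286*I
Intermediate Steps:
Z = 3 (Z = 6 - 3 = 3)
v(p) = 3 + p (v(p) = p + 3 = 3 + p)
q(r) = -55/3 (q(r) = -1 + (-29 - 23)/3 = -1 + (⅓)*(-52) = -1 - 52/3 = -55/3)
√(-4244 + q(v(7))) = √(-4244 - 55/3) = √(-12787/3) = I*√38361/3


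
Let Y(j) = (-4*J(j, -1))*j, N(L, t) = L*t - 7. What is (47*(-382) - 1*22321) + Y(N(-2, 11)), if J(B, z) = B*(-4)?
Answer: -26819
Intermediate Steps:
N(L, t) = -7 + L*t
J(B, z) = -4*B
Y(j) = 16*j² (Y(j) = (-(-16)*j)*j = (16*j)*j = 16*j²)
(47*(-382) - 1*22321) + Y(N(-2, 11)) = (47*(-382) - 1*22321) + 16*(-7 - 2*11)² = (-17954 - 22321) + 16*(-7 - 22)² = -40275 + 16*(-29)² = -40275 + 16*841 = -40275 + 13456 = -26819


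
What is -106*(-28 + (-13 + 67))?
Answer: -2756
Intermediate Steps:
-106*(-28 + (-13 + 67)) = -106*(-28 + 54) = -106*26 = -2756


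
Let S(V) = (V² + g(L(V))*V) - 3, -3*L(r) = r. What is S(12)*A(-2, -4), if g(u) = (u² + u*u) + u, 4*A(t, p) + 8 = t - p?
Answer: -1431/2 ≈ -715.50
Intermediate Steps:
L(r) = -r/3
A(t, p) = -2 - p/4 + t/4 (A(t, p) = -2 + (t - p)/4 = -2 + (-p/4 + t/4) = -2 - p/4 + t/4)
g(u) = u + 2*u² (g(u) = (u² + u²) + u = 2*u² + u = u + 2*u²)
S(V) = -3 + V² - V²*(1 - 2*V/3)/3 (S(V) = (V² + ((-V/3)*(1 + 2*(-V/3)))*V) - 3 = (V² + ((-V/3)*(1 - 2*V/3))*V) - 3 = (V² + (-V*(1 - 2*V/3)/3)*V) - 3 = (V² - V²*(1 - 2*V/3)/3) - 3 = -3 + V² - V²*(1 - 2*V/3)/3)
S(12)*A(-2, -4) = (-3 + (⅔)*12² + (2/9)*12³)*(-2 - ¼*(-4) + (¼)*(-2)) = (-3 + (⅔)*144 + (2/9)*1728)*(-2 + 1 - ½) = (-3 + 96 + 384)*(-3/2) = 477*(-3/2) = -1431/2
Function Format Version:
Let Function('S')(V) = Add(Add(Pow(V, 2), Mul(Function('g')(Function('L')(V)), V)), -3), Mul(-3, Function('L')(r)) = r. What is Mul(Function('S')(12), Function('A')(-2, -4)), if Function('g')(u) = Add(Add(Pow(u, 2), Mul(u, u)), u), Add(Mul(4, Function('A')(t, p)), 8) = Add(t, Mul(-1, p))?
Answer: Rational(-1431, 2) ≈ -715.50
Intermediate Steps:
Function('L')(r) = Mul(Rational(-1, 3), r)
Function('A')(t, p) = Add(-2, Mul(Rational(-1, 4), p), Mul(Rational(1, 4), t)) (Function('A')(t, p) = Add(-2, Mul(Rational(1, 4), Add(t, Mul(-1, p)))) = Add(-2, Add(Mul(Rational(-1, 4), p), Mul(Rational(1, 4), t))) = Add(-2, Mul(Rational(-1, 4), p), Mul(Rational(1, 4), t)))
Function('g')(u) = Add(u, Mul(2, Pow(u, 2))) (Function('g')(u) = Add(Add(Pow(u, 2), Pow(u, 2)), u) = Add(Mul(2, Pow(u, 2)), u) = Add(u, Mul(2, Pow(u, 2))))
Function('S')(V) = Add(-3, Pow(V, 2), Mul(Rational(-1, 3), Pow(V, 2), Add(1, Mul(Rational(-2, 3), V)))) (Function('S')(V) = Add(Add(Pow(V, 2), Mul(Mul(Mul(Rational(-1, 3), V), Add(1, Mul(2, Mul(Rational(-1, 3), V)))), V)), -3) = Add(Add(Pow(V, 2), Mul(Mul(Mul(Rational(-1, 3), V), Add(1, Mul(Rational(-2, 3), V))), V)), -3) = Add(Add(Pow(V, 2), Mul(Mul(Rational(-1, 3), V, Add(1, Mul(Rational(-2, 3), V))), V)), -3) = Add(Add(Pow(V, 2), Mul(Rational(-1, 3), Pow(V, 2), Add(1, Mul(Rational(-2, 3), V)))), -3) = Add(-3, Pow(V, 2), Mul(Rational(-1, 3), Pow(V, 2), Add(1, Mul(Rational(-2, 3), V)))))
Mul(Function('S')(12), Function('A')(-2, -4)) = Mul(Add(-3, Mul(Rational(2, 3), Pow(12, 2)), Mul(Rational(2, 9), Pow(12, 3))), Add(-2, Mul(Rational(-1, 4), -4), Mul(Rational(1, 4), -2))) = Mul(Add(-3, Mul(Rational(2, 3), 144), Mul(Rational(2, 9), 1728)), Add(-2, 1, Rational(-1, 2))) = Mul(Add(-3, 96, 384), Rational(-3, 2)) = Mul(477, Rational(-3, 2)) = Rational(-1431, 2)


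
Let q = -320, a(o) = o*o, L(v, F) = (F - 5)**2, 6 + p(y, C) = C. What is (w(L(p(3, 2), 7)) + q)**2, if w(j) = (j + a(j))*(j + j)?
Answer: 25600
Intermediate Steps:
p(y, C) = -6 + C
L(v, F) = (-5 + F)**2
a(o) = o**2
w(j) = 2*j*(j + j**2) (w(j) = (j + j**2)*(j + j) = (j + j**2)*(2*j) = 2*j*(j + j**2))
(w(L(p(3, 2), 7)) + q)**2 = (2*((-5 + 7)**2)**2*(1 + (-5 + 7)**2) - 320)**2 = (2*(2**2)**2*(1 + 2**2) - 320)**2 = (2*4**2*(1 + 4) - 320)**2 = (2*16*5 - 320)**2 = (160 - 320)**2 = (-160)**2 = 25600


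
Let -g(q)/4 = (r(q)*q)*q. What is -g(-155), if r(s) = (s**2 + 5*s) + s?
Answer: 2219429500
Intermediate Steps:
r(s) = s**2 + 6*s
g(q) = -4*q**3*(6 + q) (g(q) = -4*(q*(6 + q))*q*q = -4*q**2*(6 + q)*q = -4*q**3*(6 + q))
-g(-155) = -4*(-155)**3*(-6 - 1*(-155)) = -4*(-3723875)*(-6 + 155) = -4*(-3723875)*149 = -1*(-2219429500) = 2219429500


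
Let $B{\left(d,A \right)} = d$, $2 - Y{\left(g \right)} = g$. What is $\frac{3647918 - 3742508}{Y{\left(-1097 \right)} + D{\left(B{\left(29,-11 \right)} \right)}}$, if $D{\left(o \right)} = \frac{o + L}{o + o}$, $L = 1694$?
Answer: $- \frac{1097244}{13093} \approx -83.804$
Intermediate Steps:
$Y{\left(g \right)} = 2 - g$
$D{\left(o \right)} = \frac{1694 + o}{2 o}$ ($D{\left(o \right)} = \frac{o + 1694}{o + o} = \frac{1694 + o}{2 o}$)
$\frac{3647918 - 3742508}{Y{\left(-1097 \right)} + D{\left(B{\left(29,-11 \right)} \right)}} = \frac{3647918 - 3742508}{\left(2 - -1097\right) + \frac{1694 + 29}{2 \cdot 29}} = - \frac{94590}{\left(2 + 1097\right) + \frac{1}{2} \cdot \frac{1}{29} \cdot 1723} = - \frac{94590}{1099 + \frac{1723}{58}} = - \frac{94590}{\frac{65465}{58}} = \left(-94590\right) \frac{58}{65465} = - \frac{1097244}{13093}$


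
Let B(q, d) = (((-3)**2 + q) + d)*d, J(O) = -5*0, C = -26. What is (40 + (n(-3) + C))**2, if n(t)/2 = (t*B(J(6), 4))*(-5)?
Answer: 2477476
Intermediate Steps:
J(O) = 0
B(q, d) = d*(9 + d + q) (B(q, d) = ((9 + q) + d)*d = (9 + d + q)*d = d*(9 + d + q))
n(t) = -520*t (n(t) = 2*((t*(4*(9 + 4 + 0)))*(-5)) = 2*((t*(4*13))*(-5)) = 2*((t*52)*(-5)) = 2*((52*t)*(-5)) = 2*(-260*t) = -520*t)
(40 + (n(-3) + C))**2 = (40 + (-520*(-3) - 26))**2 = (40 + (1560 - 26))**2 = (40 + 1534)**2 = 1574**2 = 2477476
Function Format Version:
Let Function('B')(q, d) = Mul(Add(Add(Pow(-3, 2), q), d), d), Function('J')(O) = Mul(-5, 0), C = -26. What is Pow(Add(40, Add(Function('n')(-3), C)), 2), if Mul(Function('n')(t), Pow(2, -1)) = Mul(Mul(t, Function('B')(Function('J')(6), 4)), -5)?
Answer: 2477476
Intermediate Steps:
Function('J')(O) = 0
Function('B')(q, d) = Mul(d, Add(9, d, q)) (Function('B')(q, d) = Mul(Add(Add(9, q), d), d) = Mul(Add(9, d, q), d) = Mul(d, Add(9, d, q)))
Function('n')(t) = Mul(-520, t) (Function('n')(t) = Mul(2, Mul(Mul(t, Mul(4, Add(9, 4, 0))), -5)) = Mul(2, Mul(Mul(t, Mul(4, 13)), -5)) = Mul(2, Mul(Mul(t, 52), -5)) = Mul(2, Mul(Mul(52, t), -5)) = Mul(2, Mul(-260, t)) = Mul(-520, t))
Pow(Add(40, Add(Function('n')(-3), C)), 2) = Pow(Add(40, Add(Mul(-520, -3), -26)), 2) = Pow(Add(40, Add(1560, -26)), 2) = Pow(Add(40, 1534), 2) = Pow(1574, 2) = 2477476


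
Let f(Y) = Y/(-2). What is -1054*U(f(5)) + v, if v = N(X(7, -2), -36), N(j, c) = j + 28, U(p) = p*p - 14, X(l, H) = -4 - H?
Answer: 16389/2 ≈ 8194.5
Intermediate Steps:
f(Y) = -Y/2 (f(Y) = Y*(-½) = -Y/2)
U(p) = -14 + p² (U(p) = p² - 14 = -14 + p²)
N(j, c) = 28 + j
v = 26 (v = 28 + (-4 - 1*(-2)) = 28 + (-4 + 2) = 28 - 2 = 26)
-1054*U(f(5)) + v = -1054*(-14 + (-½*5)²) + 26 = -1054*(-14 + (-5/2)²) + 26 = -1054*(-14 + 25/4) + 26 = -1054*(-31/4) + 26 = 16337/2 + 26 = 16389/2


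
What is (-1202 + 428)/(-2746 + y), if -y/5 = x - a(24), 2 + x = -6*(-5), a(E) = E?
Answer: 129/461 ≈ 0.27983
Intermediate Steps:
x = 28 (x = -2 - 6*(-5) = -2 + 30 = 28)
y = -20 (y = -5*(28 - 1*24) = -5*(28 - 24) = -5*4 = -20)
(-1202 + 428)/(-2746 + y) = (-1202 + 428)/(-2746 - 20) = -774/(-2766) = -774*(-1/2766) = 129/461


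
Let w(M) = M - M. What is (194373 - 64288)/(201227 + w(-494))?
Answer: 130085/201227 ≈ 0.64646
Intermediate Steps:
w(M) = 0
(194373 - 64288)/(201227 + w(-494)) = (194373 - 64288)/(201227 + 0) = 130085/201227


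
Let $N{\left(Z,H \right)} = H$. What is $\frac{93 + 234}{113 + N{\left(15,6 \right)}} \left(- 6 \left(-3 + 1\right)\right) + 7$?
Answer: $\frac{4757}{119} \approx 39.975$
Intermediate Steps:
$\frac{93 + 234}{113 + N{\left(15,6 \right)}} \left(- 6 \left(-3 + 1\right)\right) + 7 = \frac{93 + 234}{113 + 6} \left(- 6 \left(-3 + 1\right)\right) + 7 = \frac{327}{119} \left(\left(-6\right) \left(-2\right)\right) + 7 = 327 \cdot \frac{1}{119} \cdot 12 + 7 = \frac{327}{119} \cdot 12 + 7 = \frac{3924}{119} + 7 = \frac{4757}{119}$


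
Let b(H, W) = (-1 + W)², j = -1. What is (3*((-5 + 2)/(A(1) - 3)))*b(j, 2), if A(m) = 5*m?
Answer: -9/2 ≈ -4.5000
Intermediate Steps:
(3*((-5 + 2)/(A(1) - 3)))*b(j, 2) = (3*((-5 + 2)/(5*1 - 3)))*(-1 + 2)² = (3*(-3/(5 - 3)))*1² = (3*(-3/2))*1 = -9/2*1 = -9/2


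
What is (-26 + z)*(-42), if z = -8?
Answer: 1428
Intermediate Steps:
(-26 + z)*(-42) = (-26 - 8)*(-42) = -34*(-42) = 1428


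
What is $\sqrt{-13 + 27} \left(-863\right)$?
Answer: $- 863 \sqrt{14} \approx -3229.1$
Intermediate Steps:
$\sqrt{-13 + 27} \left(-863\right) = \sqrt{14} \left(-863\right) = - 863 \sqrt{14}$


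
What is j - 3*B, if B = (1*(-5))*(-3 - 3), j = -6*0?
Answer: -90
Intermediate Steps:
j = 0
B = 30 (B = -5*(-6) = 30)
j - 3*B = 0 - 3*30 = 0 - 90 = -90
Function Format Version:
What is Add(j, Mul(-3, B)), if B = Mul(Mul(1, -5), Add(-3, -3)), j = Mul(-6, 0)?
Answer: -90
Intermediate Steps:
j = 0
B = 30 (B = Mul(-5, -6) = 30)
Add(j, Mul(-3, B)) = Add(0, Mul(-3, 30)) = Add(0, -90) = -90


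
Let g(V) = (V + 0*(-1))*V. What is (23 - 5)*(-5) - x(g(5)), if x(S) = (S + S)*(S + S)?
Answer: -2590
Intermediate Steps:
g(V) = V² (g(V) = (V + 0)*V = V*V = V²)
x(S) = 4*S² (x(S) = (2*S)*(2*S) = 4*S²)
(23 - 5)*(-5) - x(g(5)) = (23 - 5)*(-5) - 4*(5²)² = 18*(-5) - 4*25² = -90 - 4*625 = -90 - 1*2500 = -90 - 2500 = -2590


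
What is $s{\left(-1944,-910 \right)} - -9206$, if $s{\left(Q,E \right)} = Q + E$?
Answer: $6352$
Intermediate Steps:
$s{\left(Q,E \right)} = E + Q$
$s{\left(-1944,-910 \right)} - -9206 = \left(-910 - 1944\right) - -9206 = -2854 + 9206 = 6352$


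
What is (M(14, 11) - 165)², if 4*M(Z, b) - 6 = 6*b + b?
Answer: 332929/16 ≈ 20808.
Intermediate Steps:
M(Z, b) = 3/2 + 7*b/4 (M(Z, b) = 3/2 + (6*b + b)/4 = 3/2 + (7*b)/4 = 3/2 + 7*b/4)
(M(14, 11) - 165)² = ((3/2 + (7/4)*11) - 165)² = ((3/2 + 77/4) - 165)² = (83/4 - 165)² = (-577/4)² = 332929/16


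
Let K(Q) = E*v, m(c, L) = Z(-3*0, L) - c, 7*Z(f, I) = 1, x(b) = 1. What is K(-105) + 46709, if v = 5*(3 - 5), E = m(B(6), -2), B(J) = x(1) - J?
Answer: 326603/7 ≈ 46658.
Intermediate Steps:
Z(f, I) = ⅐ (Z(f, I) = (⅐)*1 = ⅐)
B(J) = 1 - J
m(c, L) = ⅐ - c
E = 36/7 (E = ⅐ - (1 - 1*6) = ⅐ - (1 - 6) = ⅐ - 1*(-5) = ⅐ + 5 = 36/7 ≈ 5.1429)
v = -10 (v = 5*(-2) = -10)
K(Q) = -360/7 (K(Q) = (36/7)*(-10) = -360/7)
K(-105) + 46709 = -360/7 + 46709 = 326603/7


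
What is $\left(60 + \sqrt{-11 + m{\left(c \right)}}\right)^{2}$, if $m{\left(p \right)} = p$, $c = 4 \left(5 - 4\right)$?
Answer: $\left(60 + i \sqrt{7}\right)^{2} \approx 3593.0 + 317.49 i$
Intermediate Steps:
$c = 4$ ($c = 4 \cdot 1 = 4$)
$\left(60 + \sqrt{-11 + m{\left(c \right)}}\right)^{2} = \left(60 + \sqrt{-11 + 4}\right)^{2} = \left(60 + \sqrt{-7}\right)^{2} = \left(60 + i \sqrt{7}\right)^{2}$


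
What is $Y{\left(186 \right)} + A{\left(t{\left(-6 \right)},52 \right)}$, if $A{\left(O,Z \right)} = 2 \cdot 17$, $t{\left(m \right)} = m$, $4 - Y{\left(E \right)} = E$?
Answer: $-148$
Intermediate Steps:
$Y{\left(E \right)} = 4 - E$
$A{\left(O,Z \right)} = 34$
$Y{\left(186 \right)} + A{\left(t{\left(-6 \right)},52 \right)} = \left(4 - 186\right) + 34 = -182 + 34 = -148$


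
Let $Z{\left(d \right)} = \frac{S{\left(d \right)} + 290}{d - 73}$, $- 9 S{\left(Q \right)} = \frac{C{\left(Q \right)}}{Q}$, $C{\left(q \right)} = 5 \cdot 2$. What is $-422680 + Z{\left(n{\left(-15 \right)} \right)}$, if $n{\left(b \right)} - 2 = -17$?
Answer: $- \frac{11412449}{27} \approx -4.2268 \cdot 10^{5}$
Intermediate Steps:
$C{\left(q \right)} = 10$
$n{\left(b \right)} = -15$ ($n{\left(b \right)} = 2 - 17 = -15$)
$S{\left(Q \right)} = - \frac{10}{9 Q}$ ($S{\left(Q \right)} = - \frac{10 \frac{1}{Q}}{9} = - \frac{10}{9 Q}$)
$Z{\left(d \right)} = \frac{290 - \frac{10}{9 d}}{-73 + d}$ ($Z{\left(d \right)} = \frac{- \frac{10}{9 d} + 290}{d - 73} = \frac{290 - \frac{10}{9 d}}{-73 + d}$)
$-422680 + Z{\left(n{\left(-15 \right)} \right)} = -422680 + \frac{10 \left(-1 + 261 \left(-15\right)\right)}{9 \left(-15\right) \left(-73 - 15\right)} = -422680 + \frac{10}{9} \left(- \frac{1}{15}\right) \frac{1}{-88} \left(-1 - 3915\right) = -422680 + \frac{10}{9} \left(- \frac{1}{15}\right) \left(- \frac{1}{88}\right) \left(-3916\right) = -422680 - \frac{89}{27} = - \frac{11412449}{27}$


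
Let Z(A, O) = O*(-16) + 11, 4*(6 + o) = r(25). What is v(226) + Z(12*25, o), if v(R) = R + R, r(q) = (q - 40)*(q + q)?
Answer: 3559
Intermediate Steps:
r(q) = 2*q*(-40 + q) (r(q) = (-40 + q)*(2*q) = 2*q*(-40 + q))
o = -387/2 (o = -6 + (2*25*(-40 + 25))/4 = -6 + (2*25*(-15))/4 = -6 + (¼)*(-750) = -6 - 375/2 = -387/2 ≈ -193.50)
Z(A, O) = 11 - 16*O (Z(A, O) = -16*O + 11 = 11 - 16*O)
v(R) = 2*R
v(226) + Z(12*25, o) = 2*226 + (11 - 16*(-387/2)) = 452 + (11 + 3096) = 452 + 3107 = 3559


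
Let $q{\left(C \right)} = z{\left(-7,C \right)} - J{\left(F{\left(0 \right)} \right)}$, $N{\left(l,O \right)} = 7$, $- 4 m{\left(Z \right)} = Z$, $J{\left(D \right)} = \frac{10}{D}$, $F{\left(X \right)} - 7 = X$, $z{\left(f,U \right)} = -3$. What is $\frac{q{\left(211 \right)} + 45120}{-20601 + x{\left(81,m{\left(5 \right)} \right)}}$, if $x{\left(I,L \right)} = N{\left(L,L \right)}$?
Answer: $- \frac{315809}{144158} \approx -2.1907$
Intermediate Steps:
$F{\left(X \right)} = 7 + X$
$m{\left(Z \right)} = - \frac{Z}{4}$
$q{\left(C \right)} = - \frac{31}{7}$ ($q{\left(C \right)} = -3 - \frac{10}{7 + 0} = -3 - \frac{10}{7} = - \frac{31}{7}$)
$x{\left(I,L \right)} = 7$
$\frac{q{\left(211 \right)} + 45120}{-20601 + x{\left(81,m{\left(5 \right)} \right)}} = \frac{- \frac{31}{7} + 45120}{-20601 + 7} = \frac{315809}{7 \left(-20594\right)} = \frac{315809}{7} \left(- \frac{1}{20594}\right) = - \frac{315809}{144158}$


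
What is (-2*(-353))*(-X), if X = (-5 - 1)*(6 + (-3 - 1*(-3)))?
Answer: 25416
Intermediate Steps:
X = -36 (X = -6*(6 + (-3 + 3)) = -6*(6 + 0) = -6*6 = -36)
(-2*(-353))*(-X) = (-2*(-353))*(-1*(-36)) = 706*36 = 25416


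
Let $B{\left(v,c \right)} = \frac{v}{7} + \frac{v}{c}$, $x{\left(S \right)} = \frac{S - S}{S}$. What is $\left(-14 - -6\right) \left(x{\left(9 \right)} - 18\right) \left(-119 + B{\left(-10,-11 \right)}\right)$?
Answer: $- \frac{1325232}{77} \approx -17211.0$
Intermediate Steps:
$x{\left(S \right)} = 0$ ($x{\left(S \right)} = \frac{0}{S} = 0$)
$B{\left(v,c \right)} = \frac{v}{7} + \frac{v}{c}$ ($B{\left(v,c \right)} = v \frac{1}{7} + \frac{v}{c} = \frac{v}{7} + \frac{v}{c}$)
$\left(-14 - -6\right) \left(x{\left(9 \right)} - 18\right) \left(-119 + B{\left(-10,-11 \right)}\right) = \left(-14 - -6\right) \left(0 - 18\right) \left(-119 - \left(\frac{10}{7} + \frac{10}{-11}\right)\right) = \left(-14 + \left(-33 + 39\right)\right) \left(-18\right) \left(-119 - \frac{40}{77}\right) = \left(-14 + 6\right) \left(-18\right) \left(-119 + \left(- \frac{10}{7} + \frac{10}{11}\right)\right) = \left(-8\right) \left(-18\right) \left(-119 - \frac{40}{77}\right) = 144 \left(- \frac{9203}{77}\right) = - \frac{1325232}{77}$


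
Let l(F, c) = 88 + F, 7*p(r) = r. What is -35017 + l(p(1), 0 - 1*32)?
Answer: -244502/7 ≈ -34929.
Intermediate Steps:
p(r) = r/7
-35017 + l(p(1), 0 - 1*32) = -35017 + (88 + (⅐)*1) = -35017 + (88 + ⅐) = -35017 + 617/7 = -244502/7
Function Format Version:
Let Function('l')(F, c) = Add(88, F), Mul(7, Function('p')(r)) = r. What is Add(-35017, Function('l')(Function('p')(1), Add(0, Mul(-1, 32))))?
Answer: Rational(-244502, 7) ≈ -34929.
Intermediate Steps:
Function('p')(r) = Mul(Rational(1, 7), r)
Add(-35017, Function('l')(Function('p')(1), Add(0, Mul(-1, 32)))) = Add(-35017, Add(88, Mul(Rational(1, 7), 1))) = Add(-35017, Add(88, Rational(1, 7))) = Add(-35017, Rational(617, 7)) = Rational(-244502, 7)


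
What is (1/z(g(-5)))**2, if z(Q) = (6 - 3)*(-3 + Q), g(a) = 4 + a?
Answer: 1/144 ≈ 0.0069444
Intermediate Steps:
z(Q) = -9 + 3*Q (z(Q) = 3*(-3 + Q) = -9 + 3*Q)
(1/z(g(-5)))**2 = (1/(-9 + 3*(4 - 5)))**2 = (1/(-9 + 3*(-1)))**2 = (1/(-9 - 3))**2 = (1/(-12))**2 = (-1/12)**2 = 1/144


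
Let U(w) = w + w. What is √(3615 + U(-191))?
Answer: √3233 ≈ 56.859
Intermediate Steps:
U(w) = 2*w
√(3615 + U(-191)) = √(3615 + 2*(-191)) = √(3615 - 382) = √3233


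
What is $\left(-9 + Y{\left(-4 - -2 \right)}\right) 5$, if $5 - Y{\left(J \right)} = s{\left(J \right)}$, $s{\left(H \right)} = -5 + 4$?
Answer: $-15$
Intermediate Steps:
$s{\left(H \right)} = -1$
$Y{\left(J \right)} = 6$ ($Y{\left(J \right)} = 5 - -1 = 5 + 1 = 6$)
$\left(-9 + Y{\left(-4 - -2 \right)}\right) 5 = \left(-9 + 6\right) 5 = \left(-3\right) 5 = -15$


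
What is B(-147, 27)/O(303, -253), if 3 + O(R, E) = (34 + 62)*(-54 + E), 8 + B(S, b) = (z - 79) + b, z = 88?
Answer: -28/29475 ≈ -0.00094996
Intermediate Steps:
B(S, b) = 1 + b (B(S, b) = -8 + ((88 - 79) + b) = -8 + (9 + b) = 1 + b)
O(R, E) = -5187 + 96*E (O(R, E) = -3 + (34 + 62)*(-54 + E) = -3 + 96*(-54 + E) = -3 + (-5184 + 96*E) = -5187 + 96*E)
B(-147, 27)/O(303, -253) = (1 + 27)/(-5187 + 96*(-253)) = 28/(-5187 - 24288) = 28/(-29475) = 28*(-1/29475) = -28/29475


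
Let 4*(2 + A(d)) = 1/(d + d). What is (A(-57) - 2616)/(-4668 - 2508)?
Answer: 1193809/3272256 ≈ 0.36483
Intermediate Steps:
A(d) = -2 + 1/(8*d) (A(d) = -2 + 1/(4*(d + d)) = -2 + 1/(4*((2*d))) = -2 + (1/(2*d))/4 = -2 + 1/(8*d))
(A(-57) - 2616)/(-4668 - 2508) = ((-2 + (1/8)/(-57)) - 2616)/(-4668 - 2508) = ((-2 + (1/8)*(-1/57)) - 2616)/(-7176) = ((-2 - 1/456) - 2616)*(-1/7176) = (-913/456 - 2616)*(-1/7176) = -1193809/456*(-1/7176) = 1193809/3272256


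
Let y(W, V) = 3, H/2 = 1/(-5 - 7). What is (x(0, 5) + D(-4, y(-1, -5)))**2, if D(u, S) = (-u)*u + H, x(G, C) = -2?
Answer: 11881/36 ≈ 330.03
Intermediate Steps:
H = -1/6 (H = 2/(-5 - 7) = 2/(-12) = 2*(-1/12) = -1/6 ≈ -0.16667)
D(u, S) = -1/6 - u**2 (D(u, S) = (-u)*u - 1/6 = -u**2 - 1/6 = -1/6 - u**2)
(x(0, 5) + D(-4, y(-1, -5)))**2 = (-2 + (-1/6 - 1*(-4)**2))**2 = (-2 + (-1/6 - 1*16))**2 = (-2 + (-1/6 - 16))**2 = (-2 - 97/6)**2 = (-109/6)**2 = 11881/36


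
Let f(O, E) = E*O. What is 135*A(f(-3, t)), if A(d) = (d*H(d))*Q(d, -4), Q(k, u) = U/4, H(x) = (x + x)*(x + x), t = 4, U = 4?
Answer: -933120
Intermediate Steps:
H(x) = 4*x**2 (H(x) = (2*x)*(2*x) = 4*x**2)
Q(k, u) = 1 (Q(k, u) = 4/4 = 4*(1/4) = 1)
A(d) = 4*d**3 (A(d) = (d*(4*d**2))*1 = (4*d**3)*1 = 4*d**3)
135*A(f(-3, t)) = 135*(4*(4*(-3))**3) = 135*(4*(-12)**3) = 135*(4*(-1728)) = 135*(-6912) = -933120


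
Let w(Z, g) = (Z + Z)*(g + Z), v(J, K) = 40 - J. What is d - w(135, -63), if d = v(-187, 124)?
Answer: -19213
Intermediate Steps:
w(Z, g) = 2*Z*(Z + g) (w(Z, g) = (2*Z)*(Z + g) = 2*Z*(Z + g))
d = 227 (d = 40 - 1*(-187) = 40 + 187 = 227)
d - w(135, -63) = 227 - 2*135*(135 - 63) = 227 - 2*135*72 = 227 - 1*19440 = 227 - 19440 = -19213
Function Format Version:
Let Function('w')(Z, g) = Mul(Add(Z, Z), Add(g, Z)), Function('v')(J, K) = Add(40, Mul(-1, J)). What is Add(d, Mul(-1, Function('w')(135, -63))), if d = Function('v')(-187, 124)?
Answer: -19213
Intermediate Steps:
Function('w')(Z, g) = Mul(2, Z, Add(Z, g)) (Function('w')(Z, g) = Mul(Mul(2, Z), Add(Z, g)) = Mul(2, Z, Add(Z, g)))
d = 227 (d = Add(40, Mul(-1, -187)) = Add(40, 187) = 227)
Add(d, Mul(-1, Function('w')(135, -63))) = Add(227, Mul(-1, Mul(2, 135, Add(135, -63)))) = Add(227, Mul(-1, Mul(2, 135, 72))) = Add(227, Mul(-1, 19440)) = Add(227, -19440) = -19213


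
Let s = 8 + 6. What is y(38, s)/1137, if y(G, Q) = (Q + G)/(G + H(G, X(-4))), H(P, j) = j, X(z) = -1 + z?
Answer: 52/37521 ≈ 0.0013859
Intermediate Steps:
s = 14
y(G, Q) = (G + Q)/(-5 + G) (y(G, Q) = (Q + G)/(G + (-1 - 4)) = (G + Q)/(G - 5) = (G + Q)/(-5 + G))
y(38, s)/1137 = ((38 + 14)/(-5 + 38))/1137 = (52/33)*(1/1137) = 52/37521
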